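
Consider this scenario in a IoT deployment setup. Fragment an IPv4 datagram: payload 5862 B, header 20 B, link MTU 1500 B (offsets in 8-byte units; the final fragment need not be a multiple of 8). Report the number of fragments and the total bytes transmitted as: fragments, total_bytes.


Max data per non-final fragment = floor((MTU - header)/8)*8 = floor((1500 - 20)/8)*8 = floor(1480/8)*8 = 1480 B
Final fragment needs no 8-byte alignment: it can carry up to MTU - header = 1480 B
Non-final fragments needed = ceil((payload - 1480) / 1480) = ceil(4382/1480) = ceil(2.9608) = 3
Number of fragments = 3 + 1 = 4
Fragment sizes (data): 3 * 1480 B + 1422 B (last, 1422 <= 1480 OK)
Total bytes sent = payload + n_frags * header = 5862 + 4*20 = 5862 + 80 = 5942 B

4, 5942


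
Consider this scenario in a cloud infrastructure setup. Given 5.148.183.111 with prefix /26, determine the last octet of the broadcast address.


Given: IP = 5.148.183.111, prefix = /26
Host bits = 32 - 26 = 6
Network last octet = 111 AND mask = 64
Host part size = 2^6 - 1 = 63
Broadcast last octet = 64 OR 63 = 127

127


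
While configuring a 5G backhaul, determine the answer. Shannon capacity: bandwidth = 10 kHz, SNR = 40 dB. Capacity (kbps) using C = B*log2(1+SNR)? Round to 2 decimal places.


Given: B = 10 kHz, SNR = 40 dB
SNR linear = 10^(40/10) = 10000
1 + SNR = 10001
log2(10001) = 13.2878566418
C = 10 * 1000 * 13.2878566418 = 132878.5664 bps
C = 132.878566 kbps -> 132.88 kbps (2 dp)

132.88


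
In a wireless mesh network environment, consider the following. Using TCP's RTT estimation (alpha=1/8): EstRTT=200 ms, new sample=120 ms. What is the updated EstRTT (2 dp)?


Given: EstRTT = 200 ms, SampleRTT = 120 ms, alpha = 1/8
New EstRTT = (1 - alpha) * EstRTT + alpha * SampleRTT
(7/8) * 200 = 175
(1/8) * 120 = 15
New EstRTT = 175 + 15 = 190 ms -> 190.00 ms (2 dp)

190.00


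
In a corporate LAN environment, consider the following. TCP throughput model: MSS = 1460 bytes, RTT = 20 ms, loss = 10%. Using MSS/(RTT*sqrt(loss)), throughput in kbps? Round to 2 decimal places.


Given: MSS = 1460 bytes, RTT = 20 ms, loss = 10%
RTT in seconds = 20 / 1000 = 0.02
Loss rate = 10% = 0.1
sqrt(loss) = sqrt(0.1) = 0.316227766017
Throughput (bytes/s) = 1460 / (0.02 * 0.316227766017) = 230846.2692
Throughput (kbps) = 230846.2692 * 8 / 1000 = 1846.770154 -> 1846.77 kbps (2 dp)

1846.77


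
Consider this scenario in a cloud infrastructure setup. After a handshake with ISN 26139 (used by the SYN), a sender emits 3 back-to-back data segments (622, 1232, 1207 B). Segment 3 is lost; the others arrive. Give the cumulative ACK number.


SYN uses sequence number 26139; first data byte = ISN + 1 = 26140.
Segment 1: SEQ = 26140, len = 622 B, covers [26140, 26761]
Segment 2: SEQ = 26762, len = 1232 B, covers [26762, 27993]
Segment 3: SEQ = 27994, len = 1207 B, covers [27994, 29200] [LOST]
In-order data received: bytes [26140, 27993] (segments 1..2).
Segment 3 missing -> gap begins at byte 27994.
Cumulative ACK = next expected in-order byte = 26140 + 622 + 1232 = 27994

27994


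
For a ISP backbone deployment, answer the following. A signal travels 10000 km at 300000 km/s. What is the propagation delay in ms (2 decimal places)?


Given: distance = 10000 km, speed = 300000 km/s
Delay = distance / speed = 10000 / 300000 seconds
Delay in ms = 10000 * 1000 / 300000
Delay = 33.3333 ms
Rounded to 2 dp = 33.33 ms

33.33


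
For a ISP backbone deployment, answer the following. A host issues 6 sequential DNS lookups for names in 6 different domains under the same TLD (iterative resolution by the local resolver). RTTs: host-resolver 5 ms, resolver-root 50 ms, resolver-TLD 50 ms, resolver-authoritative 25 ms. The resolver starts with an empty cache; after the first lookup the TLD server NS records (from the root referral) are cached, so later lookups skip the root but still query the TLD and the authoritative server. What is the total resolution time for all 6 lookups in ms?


Lookup 1 (cold cache): local + root + TLD + auth = 5 + 50 + 50 + 25 = 130 ms
Lookups 2..6 (TLD NS cached -> skip root; new domain -> still ask TLD and auth): local + TLD + auth = 5 + 50 + 25 = 80 ms each
Remaining 5 lookups: 5 * 80 = 400 ms
Total = 130 + 400 = 530 ms

530


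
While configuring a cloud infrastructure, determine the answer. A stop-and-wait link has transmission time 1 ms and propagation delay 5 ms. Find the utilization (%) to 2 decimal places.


Given: Ttrans = 1 ms, Tprop = 5 ms
RTT = 2 * Tprop = 2 * 5 = 10 ms
U = Ttrans / (Ttrans + RTT)
U = 1 / (1 + 10)
U = 1 / 11 = 0.090909
U% = 9.09%

9.09


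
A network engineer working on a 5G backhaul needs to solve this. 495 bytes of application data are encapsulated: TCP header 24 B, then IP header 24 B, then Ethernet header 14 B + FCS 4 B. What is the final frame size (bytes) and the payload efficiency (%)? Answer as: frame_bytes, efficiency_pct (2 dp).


TCP segment = 495 + 24 = 519 B
IP packet = 519 + 24 = 543 B
Ethernet frame = 543 + 14 + 4 = 561 B
Efficiency = app / frame = 495 / 561 = 0.882353 = 88.2353% -> 88.24% (2 dp)

561, 88.24


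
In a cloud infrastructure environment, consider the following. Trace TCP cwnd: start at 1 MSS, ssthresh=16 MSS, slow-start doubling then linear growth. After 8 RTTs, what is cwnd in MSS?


RTT 0: cwnd = 1 MSS (initial)
RTT 1: cwnd = 2 MSS (slow start, doubled)
RTT 2: cwnd = 4 MSS (slow start, doubled)
RTT 3: cwnd = 8 MSS (slow start, doubled)
RTT 4: cwnd = 16 MSS (slow start, doubled)
RTT 5: cwnd = 17 MSS (congestion avoidance, +1)
RTT 6: cwnd = 18 MSS (congestion avoidance, +1)
RTT 7: cwnd = 19 MSS (congestion avoidance, +1)
RTT 8: cwnd = 20 MSS (congestion avoidance, +1)

20


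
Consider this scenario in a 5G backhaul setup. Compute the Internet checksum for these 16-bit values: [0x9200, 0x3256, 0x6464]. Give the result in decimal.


Given words: [0x9200, 0x3256, 0x6464]
Step 1: Sum all words
Raw sum = 37376 + 12886 + 25700 = 75962
Step 2: Fold carry: (10426 + 1) = 10427
One's complement = ~10427 & 0xFFFF = 55108

55108


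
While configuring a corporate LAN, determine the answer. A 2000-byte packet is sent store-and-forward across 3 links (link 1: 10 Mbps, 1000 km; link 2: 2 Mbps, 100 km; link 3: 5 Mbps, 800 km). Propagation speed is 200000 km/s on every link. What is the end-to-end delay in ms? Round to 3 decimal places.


Packet = 2000 bytes = 16000 bits. Store-and-forward: sum (t_trans + t_prop) per link.
Link 1: t_trans = 16000/(10*10^6) s = 1.6000 ms; t_prop = 1000/200000 s = 5.0000 ms; subtotal = 6.6000 ms
Link 2: t_trans = 16000/(2*10^6) s = 8.0000 ms; t_prop = 100/200000 s = 0.5000 ms; subtotal = 8.5000 ms
Link 3: t_trans = 16000/(5*10^6) s = 3.2000 ms; t_prop = 800/200000 s = 4.0000 ms; subtotal = 7.2000 ms
End-to-end = 6.6000 + 8.5000 + 7.2000 = 22.3000 ms -> 22.300 ms (3 dp)

22.300


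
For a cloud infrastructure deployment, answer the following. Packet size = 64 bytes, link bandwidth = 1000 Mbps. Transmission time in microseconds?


Given: packet = 64 bytes, bandwidth = 1000 Mbps
Packet in bits = 64 * 8 = 512 bits
Bandwidth = 1000 * 10^6 = 1000000000 bps
Time = 512 / 1000000000 seconds
Time in us = 512 * 10^6 / 1000000000 = 0.512

0.512


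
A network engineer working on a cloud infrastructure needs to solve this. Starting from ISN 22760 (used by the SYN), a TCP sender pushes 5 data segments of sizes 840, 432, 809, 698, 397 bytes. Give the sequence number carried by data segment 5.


The SYN occupies sequence number ISN = 22760, so the first data byte is ISN + 1 = 22761.
SEQ of data segment i = (ISN + 1) + sum of payload sizes of segments 1..i-1.
Segment 1: SEQ = 22761, payload = 840 bytes
Segment 2: SEQ = 23601, payload = 432 bytes
Segment 3: SEQ = 24033, payload = 809 bytes
Segment 4: SEQ = 24842, payload = 698 bytes
Segment 5: SEQ = 25540, payload = 397 bytes
SEQ of segment 5 = 22761 + 840 + 432 + 809 + 698 = 25540

25540


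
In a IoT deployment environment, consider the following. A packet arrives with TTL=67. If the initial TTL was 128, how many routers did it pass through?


Given: initial TTL = 128, received TTL = 67
Hops = initial TTL - received TTL
Hops = 128 - 67 = 61

61


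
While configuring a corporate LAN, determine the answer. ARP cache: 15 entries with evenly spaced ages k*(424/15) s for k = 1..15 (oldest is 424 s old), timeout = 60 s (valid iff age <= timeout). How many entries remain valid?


Ages are k * 424/15 s for k = 1..15 (spacing = 28.2667 s).
Entry k is valid iff k * 424/15 <= 60 iff k <= 15 * 60 / 424 = 2.1226
n_valid = floor(2.1226) = 2
(n_stale = 15 - 2 = 13)

2


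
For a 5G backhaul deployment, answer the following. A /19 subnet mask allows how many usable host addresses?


Given: subnet mask /19
Host bits = 32 - 19 = 13
Total addresses = 2^13 = 8192
Usable hosts = 8192 - 2 (network + broadcast) = 8190

8190


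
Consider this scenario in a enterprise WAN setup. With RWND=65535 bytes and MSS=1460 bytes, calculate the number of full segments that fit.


Given: RWND = 65535 bytes, MSS = 1460 bytes
Full segments = floor(RWND / MSS)
Full segments = floor(65535 / 1460)
Full segments = floor(44.887) = 44

44


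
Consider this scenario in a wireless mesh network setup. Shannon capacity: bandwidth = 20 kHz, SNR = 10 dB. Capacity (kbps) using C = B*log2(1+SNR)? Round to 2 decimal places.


Given: B = 20 kHz, SNR = 10 dB
SNR linear = 10^(10/10) = 10
1 + SNR = 11
log2(11) = 3.4594316186
C = 20 * 1000 * 3.4594316186 = 69188.6324 bps
C = 69.188632 kbps -> 69.19 kbps (2 dp)

69.19


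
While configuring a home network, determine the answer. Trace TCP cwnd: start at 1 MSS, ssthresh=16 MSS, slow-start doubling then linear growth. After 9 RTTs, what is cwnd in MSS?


RTT 0: cwnd = 1 MSS (initial)
RTT 1: cwnd = 2 MSS (slow start, doubled)
RTT 2: cwnd = 4 MSS (slow start, doubled)
RTT 3: cwnd = 8 MSS (slow start, doubled)
RTT 4: cwnd = 16 MSS (slow start, doubled)
RTT 5: cwnd = 17 MSS (congestion avoidance, +1)
RTT 6: cwnd = 18 MSS (congestion avoidance, +1)
RTT 7: cwnd = 19 MSS (congestion avoidance, +1)
RTT 8: cwnd = 20 MSS (congestion avoidance, +1)
RTT 9: cwnd = 21 MSS (congestion avoidance, +1)

21


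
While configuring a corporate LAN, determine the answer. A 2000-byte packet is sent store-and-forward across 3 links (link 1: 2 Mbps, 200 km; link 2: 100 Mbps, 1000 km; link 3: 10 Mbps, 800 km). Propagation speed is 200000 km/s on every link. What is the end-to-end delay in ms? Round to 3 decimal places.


Packet = 2000 bytes = 16000 bits. Store-and-forward: sum (t_trans + t_prop) per link.
Link 1: t_trans = 16000/(2*10^6) s = 8.0000 ms; t_prop = 200/200000 s = 1.0000 ms; subtotal = 9.0000 ms
Link 2: t_trans = 16000/(100*10^6) s = 0.1600 ms; t_prop = 1000/200000 s = 5.0000 ms; subtotal = 5.1600 ms
Link 3: t_trans = 16000/(10*10^6) s = 1.6000 ms; t_prop = 800/200000 s = 4.0000 ms; subtotal = 5.6000 ms
End-to-end = 9.0000 + 5.1600 + 5.6000 = 19.7600 ms -> 19.760 ms (3 dp)

19.760


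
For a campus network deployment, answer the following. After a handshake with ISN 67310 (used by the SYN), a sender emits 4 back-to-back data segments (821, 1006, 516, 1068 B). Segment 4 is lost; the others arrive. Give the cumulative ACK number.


SYN uses sequence number 67310; first data byte = ISN + 1 = 67311.
Segment 1: SEQ = 67311, len = 821 B, covers [67311, 68131]
Segment 2: SEQ = 68132, len = 1006 B, covers [68132, 69137]
Segment 3: SEQ = 69138, len = 516 B, covers [69138, 69653]
Segment 4: SEQ = 69654, len = 1068 B, covers [69654, 70721] [LOST]
In-order data received: bytes [67311, 69653] (segments 1..3).
Segment 4 missing -> gap begins at byte 69654.
Cumulative ACK = next expected in-order byte = 67311 + 821 + 1006 + 516 = 69654

69654


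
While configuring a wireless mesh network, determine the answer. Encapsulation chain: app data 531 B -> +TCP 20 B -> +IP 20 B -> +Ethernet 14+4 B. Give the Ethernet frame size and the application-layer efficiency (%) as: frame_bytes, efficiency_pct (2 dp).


TCP segment = 531 + 20 = 551 B
IP packet = 551 + 20 = 571 B
Ethernet frame = 571 + 14 + 4 = 589 B
Efficiency = app / frame = 531 / 589 = 0.901528 = 90.1528% -> 90.15% (2 dp)

589, 90.15


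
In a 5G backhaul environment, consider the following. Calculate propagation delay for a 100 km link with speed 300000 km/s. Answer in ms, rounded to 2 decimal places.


Given: distance = 100 km, speed = 300000 km/s
Delay = distance / speed = 100 / 300000 seconds
Delay in ms = 100 * 1000 / 300000
Delay = 0.3333 ms
Rounded to 2 dp = 0.33 ms

0.33


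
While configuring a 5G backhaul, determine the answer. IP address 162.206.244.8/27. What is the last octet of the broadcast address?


Given: IP = 162.206.244.8, prefix = /27
Host bits = 32 - 27 = 5
Network last octet = 8 AND mask = 0
Host part size = 2^5 - 1 = 31
Broadcast last octet = 0 OR 31 = 31

31


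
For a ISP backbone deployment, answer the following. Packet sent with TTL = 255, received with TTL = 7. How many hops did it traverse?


Given: initial TTL = 255, received TTL = 7
Hops = initial TTL - received TTL
Hops = 255 - 7 = 248

248


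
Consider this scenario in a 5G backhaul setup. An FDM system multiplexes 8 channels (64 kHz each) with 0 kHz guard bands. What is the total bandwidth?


Given: 8 channels, 64 kHz each, guard = 0 kHz
Channel bandwidth = 8 * 64 = 512 kHz
Guard bands = 7 gaps * 0 kHz = 0 kHz
Total = 512 + 0 = 512 kHz

512


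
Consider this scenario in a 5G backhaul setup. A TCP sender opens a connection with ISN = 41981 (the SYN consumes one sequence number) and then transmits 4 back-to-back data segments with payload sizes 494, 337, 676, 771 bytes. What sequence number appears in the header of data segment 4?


The SYN occupies sequence number ISN = 41981, so the first data byte is ISN + 1 = 41982.
SEQ of data segment i = (ISN + 1) + sum of payload sizes of segments 1..i-1.
Segment 1: SEQ = 41982, payload = 494 bytes
Segment 2: SEQ = 42476, payload = 337 bytes
Segment 3: SEQ = 42813, payload = 676 bytes
Segment 4: SEQ = 43489, payload = 771 bytes
SEQ of segment 4 = 41982 + 494 + 337 + 676 = 43489

43489


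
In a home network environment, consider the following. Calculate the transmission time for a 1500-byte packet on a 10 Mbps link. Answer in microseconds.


Given: packet = 1500 bytes, bandwidth = 10 Mbps
Packet in bits = 1500 * 8 = 12000 bits
Bandwidth = 10 * 10^6 = 10000000 bps
Time = 12000 / 10000000 seconds
Time in us = 12000 * 10^6 / 10000000 = 1200

1200


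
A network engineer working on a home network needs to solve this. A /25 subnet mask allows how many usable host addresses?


Given: subnet mask /25
Host bits = 32 - 25 = 7
Total addresses = 2^7 = 128
Usable hosts = 128 - 2 (network + broadcast) = 126

126


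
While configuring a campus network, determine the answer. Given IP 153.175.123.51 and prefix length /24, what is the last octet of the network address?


Given: IP = 153.175.123.51, prefix = /24
Subnet mask = 255.255.255.0
Last octet of IP: 51
Last octet of mask: 0
Network last octet = 51 AND 0 = 0

0


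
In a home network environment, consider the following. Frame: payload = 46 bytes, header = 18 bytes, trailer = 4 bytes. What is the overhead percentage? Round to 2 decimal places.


Given: payload = 46 B, header = 18 B, trailer = 4 B
Overhead bytes = header + trailer = 18 + 4 = 22
Total frame = payload + overhead = 46 + 22 = 68
Overhead % = 22 / 68 * 100 = 32.3529% -> 32.35% (2 dp)

32.35


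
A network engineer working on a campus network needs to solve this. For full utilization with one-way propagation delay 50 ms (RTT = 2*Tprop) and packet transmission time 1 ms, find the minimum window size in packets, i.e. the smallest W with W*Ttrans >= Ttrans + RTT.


Given: Ttrans = 1 ms, RTT = 100 ms (= 2 * Tprop, Tprop = 50 ms)
Time until first ACK returns = Ttrans + RTT = 1 + 100 = 101 ms
Need W * Ttrans >= Ttrans + RTT  ->  W >= (Ttrans + RTT) / Ttrans
(Ttrans + RTT) / Ttrans = 101 / 1 = 101
W_min = ceil(101) = 101

101


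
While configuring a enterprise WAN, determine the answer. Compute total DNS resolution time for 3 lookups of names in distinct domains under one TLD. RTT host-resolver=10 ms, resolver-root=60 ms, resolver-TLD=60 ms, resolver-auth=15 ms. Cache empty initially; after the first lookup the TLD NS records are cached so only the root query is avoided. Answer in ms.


Lookup 1 (cold cache): local + root + TLD + auth = 10 + 60 + 60 + 15 = 145 ms
Lookups 2..3 (TLD NS cached -> skip root; new domain -> still ask TLD and auth): local + TLD + auth = 10 + 60 + 15 = 85 ms each
Remaining 2 lookups: 2 * 85 = 170 ms
Total = 145 + 170 = 315 ms

315


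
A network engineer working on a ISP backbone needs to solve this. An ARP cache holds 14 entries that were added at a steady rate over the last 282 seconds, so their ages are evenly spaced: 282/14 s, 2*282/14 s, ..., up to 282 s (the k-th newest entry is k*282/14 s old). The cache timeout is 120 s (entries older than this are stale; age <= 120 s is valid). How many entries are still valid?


Ages are k * 282/14 s for k = 1..14 (spacing = 20.1429 s).
Entry k is valid iff k * 282/14 <= 120 iff k <= 14 * 120 / 282 = 5.9574
n_valid = floor(5.9574) = 5
(n_stale = 14 - 5 = 9)

5


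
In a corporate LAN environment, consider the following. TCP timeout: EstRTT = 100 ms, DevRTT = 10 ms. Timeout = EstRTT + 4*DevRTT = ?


Given: EstRTT = 100 ms, DevRTT = 10 ms
Timeout = EstRTT + 4 * DevRTT
4 * DevRTT = 4 * 10 = 40
Timeout = 100 + 40 = 140 ms

140


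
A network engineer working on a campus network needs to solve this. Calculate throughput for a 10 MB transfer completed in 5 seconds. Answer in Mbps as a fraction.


Given: file = 10 MB, time = 5 s
File in Mb = 10 * 8 = 80 Mb
Throughput = 80 / 5 Mbps
Throughput = 16 Mbps

16


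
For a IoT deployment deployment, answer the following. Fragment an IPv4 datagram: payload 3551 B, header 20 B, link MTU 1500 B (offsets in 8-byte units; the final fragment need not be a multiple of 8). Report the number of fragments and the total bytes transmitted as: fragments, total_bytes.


Max data per non-final fragment = floor((MTU - header)/8)*8 = floor((1500 - 20)/8)*8 = floor(1480/8)*8 = 1480 B
Final fragment needs no 8-byte alignment: it can carry up to MTU - header = 1480 B
Non-final fragments needed = ceil((payload - 1480) / 1480) = ceil(2071/1480) = ceil(1.3993) = 2
Number of fragments = 2 + 1 = 3
Fragment sizes (data): 2 * 1480 B + 591 B (last, 591 <= 1480 OK)
Total bytes sent = payload + n_frags * header = 3551 + 3*20 = 3551 + 60 = 3611 B

3, 3611


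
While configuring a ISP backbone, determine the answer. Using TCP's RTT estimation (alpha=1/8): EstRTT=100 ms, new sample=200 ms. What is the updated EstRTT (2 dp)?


Given: EstRTT = 100 ms, SampleRTT = 200 ms, alpha = 1/8
New EstRTT = (1 - alpha) * EstRTT + alpha * SampleRTT
(7/8) * 100 = 87.5
(1/8) * 200 = 25
New EstRTT = 87.5 + 25 = 112.5 ms -> 112.50 ms (2 dp)

112.50


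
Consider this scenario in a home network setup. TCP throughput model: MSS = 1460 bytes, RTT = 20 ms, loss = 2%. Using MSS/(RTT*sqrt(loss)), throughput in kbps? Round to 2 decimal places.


Given: MSS = 1460 bytes, RTT = 20 ms, loss = 2%
RTT in seconds = 20 / 1000 = 0.02
Loss rate = 2% = 0.02
sqrt(loss) = sqrt(0.02) = 0.141421356237
Throughput (bytes/s) = 1460 / (0.02 * 0.141421356237) = 516187.9503
Throughput (kbps) = 516187.9503 * 8 / 1000 = 4129.503602 -> 4129.50 kbps (2 dp)

4129.50


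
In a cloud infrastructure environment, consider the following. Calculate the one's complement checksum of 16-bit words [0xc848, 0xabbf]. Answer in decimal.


Given words: [0xc848, 0xabbf]
Step 1: Sum all words
Raw sum = 51272 + 43967 = 95239
Step 2: Fold carry: (29703 + 1) = 29704
One's complement = ~29704 & 0xFFFF = 35831

35831


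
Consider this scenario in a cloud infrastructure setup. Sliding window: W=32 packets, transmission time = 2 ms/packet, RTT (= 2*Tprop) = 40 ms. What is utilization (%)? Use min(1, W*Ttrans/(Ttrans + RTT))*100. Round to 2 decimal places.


Given: W = 32, Ttrans = 2 ms, RTT = 40 ms (= 2 * Tprop, Tprop = 20 ms)
Cycle time = Ttrans + RTT = 2 + 40 = 42 ms (first packet sent until its ACK returns)
W * Ttrans = 32 * 2 = 64 ms of sending per cycle
W * Ttrans / (Ttrans + RTT) = 64 / 42 = 1.523810
U = min(1, 1.523810) = 1.000000
U% = 100.00%

100.00


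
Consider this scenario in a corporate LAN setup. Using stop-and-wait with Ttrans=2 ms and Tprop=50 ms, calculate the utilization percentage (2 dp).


Given: Ttrans = 2 ms, Tprop = 50 ms
RTT = 2 * Tprop = 2 * 50 = 100 ms
U = Ttrans / (Ttrans + RTT)
U = 2 / (2 + 100)
U = 2 / 102 = 0.019608
U% = 1.96%

1.96


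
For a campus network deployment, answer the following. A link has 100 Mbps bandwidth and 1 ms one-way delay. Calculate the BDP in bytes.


Given: bandwidth = 100 Mbps, delay = 1 ms
BDP in bits = 100 * 10^6 * 1 / 1000
BDP in bits = 100000
BDP in bytes = 100000 / 8 = 12500

12500


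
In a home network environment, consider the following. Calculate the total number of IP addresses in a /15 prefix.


Given: CIDR prefix /15
Host bits = 32 - 15 = 17
Total addresses = 2^17 = 131072

131072


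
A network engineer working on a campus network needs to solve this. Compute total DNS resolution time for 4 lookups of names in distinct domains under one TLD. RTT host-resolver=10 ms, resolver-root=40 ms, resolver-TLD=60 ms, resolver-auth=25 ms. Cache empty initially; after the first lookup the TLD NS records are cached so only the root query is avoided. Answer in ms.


Lookup 1 (cold cache): local + root + TLD + auth = 10 + 40 + 60 + 25 = 135 ms
Lookups 2..4 (TLD NS cached -> skip root; new domain -> still ask TLD and auth): local + TLD + auth = 10 + 60 + 25 = 95 ms each
Remaining 3 lookups: 3 * 95 = 285 ms
Total = 135 + 285 = 420 ms

420


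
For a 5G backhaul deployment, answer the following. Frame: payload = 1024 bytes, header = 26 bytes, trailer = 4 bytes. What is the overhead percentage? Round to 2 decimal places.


Given: payload = 1024 B, header = 26 B, trailer = 4 B
Overhead bytes = header + trailer = 26 + 4 = 30
Total frame = payload + overhead = 1024 + 30 = 1054
Overhead % = 30 / 1054 * 100 = 2.8463% -> 2.85% (2 dp)

2.85


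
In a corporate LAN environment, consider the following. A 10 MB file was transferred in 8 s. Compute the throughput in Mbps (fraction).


Given: file = 10 MB, time = 8 s
File in Mb = 10 * 8 = 80 Mb
Throughput = 80 / 8 Mbps
Throughput = 10 Mbps

10


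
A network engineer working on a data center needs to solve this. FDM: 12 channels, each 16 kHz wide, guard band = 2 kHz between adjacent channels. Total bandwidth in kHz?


Given: 12 channels, 16 kHz each, guard = 2 kHz
Channel bandwidth = 12 * 16 = 192 kHz
Guard bands = 11 gaps * 2 kHz = 22 kHz
Total = 192 + 22 = 214 kHz

214


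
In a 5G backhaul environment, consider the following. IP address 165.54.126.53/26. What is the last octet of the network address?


Given: IP = 165.54.126.53, prefix = /26
Subnet mask = 255.255.255.192
Last octet of IP: 53
Last octet of mask: 192
Network last octet = 53 AND 192 = 0

0


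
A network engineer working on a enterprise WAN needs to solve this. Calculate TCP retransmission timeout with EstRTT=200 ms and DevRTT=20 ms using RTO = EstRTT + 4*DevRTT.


Given: EstRTT = 200 ms, DevRTT = 20 ms
Timeout = EstRTT + 4 * DevRTT
4 * DevRTT = 4 * 20 = 80
Timeout = 200 + 80 = 280 ms

280


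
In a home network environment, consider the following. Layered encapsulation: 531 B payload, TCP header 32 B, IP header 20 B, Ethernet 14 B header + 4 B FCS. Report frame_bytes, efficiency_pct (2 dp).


TCP segment = 531 + 32 = 563 B
IP packet = 563 + 20 = 583 B
Ethernet frame = 583 + 14 + 4 = 601 B
Efficiency = app / frame = 531 / 601 = 0.883527 = 88.3527% -> 88.35% (2 dp)

601, 88.35


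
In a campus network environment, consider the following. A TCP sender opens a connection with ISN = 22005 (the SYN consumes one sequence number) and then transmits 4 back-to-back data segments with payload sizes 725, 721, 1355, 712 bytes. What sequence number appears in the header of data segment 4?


The SYN occupies sequence number ISN = 22005, so the first data byte is ISN + 1 = 22006.
SEQ of data segment i = (ISN + 1) + sum of payload sizes of segments 1..i-1.
Segment 1: SEQ = 22006, payload = 725 bytes
Segment 2: SEQ = 22731, payload = 721 bytes
Segment 3: SEQ = 23452, payload = 1355 bytes
Segment 4: SEQ = 24807, payload = 712 bytes
SEQ of segment 4 = 22006 + 725 + 721 + 1355 = 24807

24807


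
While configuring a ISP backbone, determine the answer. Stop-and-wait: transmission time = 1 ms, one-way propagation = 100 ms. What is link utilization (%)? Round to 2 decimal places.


Given: Ttrans = 1 ms, Tprop = 100 ms
RTT = 2 * Tprop = 2 * 100 = 200 ms
U = Ttrans / (Ttrans + RTT)
U = 1 / (1 + 200)
U = 1 / 201 = 0.004975
U% = 0.50%

0.50


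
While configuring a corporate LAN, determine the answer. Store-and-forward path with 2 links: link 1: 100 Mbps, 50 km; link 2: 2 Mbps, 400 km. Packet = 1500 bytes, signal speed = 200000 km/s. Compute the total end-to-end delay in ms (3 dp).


Packet = 1500 bytes = 12000 bits. Store-and-forward: sum (t_trans + t_prop) per link.
Link 1: t_trans = 12000/(100*10^6) s = 0.1200 ms; t_prop = 50/200000 s = 0.2500 ms; subtotal = 0.3700 ms
Link 2: t_trans = 12000/(2*10^6) s = 6.0000 ms; t_prop = 400/200000 s = 2.0000 ms; subtotal = 8.0000 ms
End-to-end = 0.3700 + 8.0000 = 8.3700 ms -> 8.370 ms (3 dp)

8.370


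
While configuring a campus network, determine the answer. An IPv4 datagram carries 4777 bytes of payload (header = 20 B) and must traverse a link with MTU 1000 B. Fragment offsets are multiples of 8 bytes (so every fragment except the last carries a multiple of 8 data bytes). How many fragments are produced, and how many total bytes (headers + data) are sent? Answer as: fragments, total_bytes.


Max data per non-final fragment = floor((MTU - header)/8)*8 = floor((1000 - 20)/8)*8 = floor(980/8)*8 = 976 B
Final fragment needs no 8-byte alignment: it can carry up to MTU - header = 980 B
Non-final fragments needed = ceil((payload - 980) / 976) = ceil(3797/976) = ceil(3.8904) = 4
Number of fragments = 4 + 1 = 5
Fragment sizes (data): 4 * 976 B + 873 B (last, 873 <= 980 OK)
Total bytes sent = payload + n_frags * header = 4777 + 5*20 = 4777 + 100 = 4877 B

5, 4877


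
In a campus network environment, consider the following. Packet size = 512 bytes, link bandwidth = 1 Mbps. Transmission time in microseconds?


Given: packet = 512 bytes, bandwidth = 1 Mbps
Packet in bits = 512 * 8 = 4096 bits
Bandwidth = 1 * 10^6 = 1000000 bps
Time = 4096 / 1000000 seconds
Time in us = 4096 * 10^6 / 1000000 = 4096

4096


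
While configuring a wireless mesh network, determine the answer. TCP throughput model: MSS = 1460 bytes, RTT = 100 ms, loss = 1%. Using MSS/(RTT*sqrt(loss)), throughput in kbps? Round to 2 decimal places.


Given: MSS = 1460 bytes, RTT = 100 ms, loss = 1%
RTT in seconds = 100 / 1000 = 0.1
Loss rate = 1% = 0.01
sqrt(loss) = sqrt(0.01) = 0.1
Throughput (bytes/s) = 1460 / (0.1 * 0.1) = 146000.0000
Throughput (kbps) = 146000.0000 * 8 / 1000 = 1168.000000 -> 1168.00 kbps (2 dp)

1168.00


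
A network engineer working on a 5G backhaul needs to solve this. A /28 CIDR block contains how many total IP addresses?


Given: CIDR prefix /28
Host bits = 32 - 28 = 4
Total addresses = 2^4 = 16

16


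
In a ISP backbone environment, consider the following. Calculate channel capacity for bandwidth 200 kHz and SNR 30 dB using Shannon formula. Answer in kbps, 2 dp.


Given: B = 200 kHz, SNR = 30 dB
SNR linear = 10^(30/10) = 1000
1 + SNR = 1001
log2(1001) = 9.9672262588
C = 200 * 1000 * 9.9672262588 = 1993445.2518 bps
C = 1993.445252 kbps -> 1993.45 kbps (2 dp)

1993.45


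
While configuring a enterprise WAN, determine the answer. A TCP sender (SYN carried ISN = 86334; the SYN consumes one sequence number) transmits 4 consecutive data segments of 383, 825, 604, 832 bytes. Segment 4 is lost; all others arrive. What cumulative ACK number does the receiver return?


SYN uses sequence number 86334; first data byte = ISN + 1 = 86335.
Segment 1: SEQ = 86335, len = 383 B, covers [86335, 86717]
Segment 2: SEQ = 86718, len = 825 B, covers [86718, 87542]
Segment 3: SEQ = 87543, len = 604 B, covers [87543, 88146]
Segment 4: SEQ = 88147, len = 832 B, covers [88147, 88978] [LOST]
In-order data received: bytes [86335, 88146] (segments 1..3).
Segment 4 missing -> gap begins at byte 88147.
Cumulative ACK = next expected in-order byte = 86335 + 383 + 825 + 604 = 88147

88147


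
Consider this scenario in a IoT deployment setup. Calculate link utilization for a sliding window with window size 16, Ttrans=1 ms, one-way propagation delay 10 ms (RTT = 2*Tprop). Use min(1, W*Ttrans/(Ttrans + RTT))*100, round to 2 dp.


Given: W = 16, Ttrans = 1 ms, RTT = 20 ms (= 2 * Tprop, Tprop = 10 ms)
Cycle time = Ttrans + RTT = 1 + 20 = 21 ms (first packet sent until its ACK returns)
W * Ttrans = 16 * 1 = 16 ms of sending per cycle
W * Ttrans / (Ttrans + RTT) = 16 / 21 = 0.761905
U = min(1, 0.761905) = 0.761905
U% = 76.19%

76.19


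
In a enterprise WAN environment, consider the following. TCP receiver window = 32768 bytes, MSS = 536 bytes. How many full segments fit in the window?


Given: RWND = 32768 bytes, MSS = 536 bytes
Full segments = floor(RWND / MSS)
Full segments = floor(32768 / 536)
Full segments = floor(61.1343) = 61

61


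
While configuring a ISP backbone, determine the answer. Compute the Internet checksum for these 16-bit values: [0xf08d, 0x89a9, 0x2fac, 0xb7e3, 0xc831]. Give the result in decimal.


Given words: [0xf08d, 0x89a9, 0x2fac, 0xb7e3, 0xc831]
Step 1: Sum all words
Raw sum = 61581 + 35241 + 12204 + 47075 + 51249 = 207350
Step 2: Fold carry: (10742 + 3) = 10745
One's complement = ~10745 & 0xFFFF = 54790

54790


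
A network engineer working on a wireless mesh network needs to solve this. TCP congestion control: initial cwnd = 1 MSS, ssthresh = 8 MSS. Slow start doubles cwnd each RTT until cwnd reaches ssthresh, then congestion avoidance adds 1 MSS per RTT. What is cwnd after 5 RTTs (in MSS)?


RTT 0: cwnd = 1 MSS (initial)
RTT 1: cwnd = 2 MSS (slow start, doubled)
RTT 2: cwnd = 4 MSS (slow start, doubled)
RTT 3: cwnd = 8 MSS (slow start, doubled)
RTT 4: cwnd = 9 MSS (congestion avoidance, +1)
RTT 5: cwnd = 10 MSS (congestion avoidance, +1)

10


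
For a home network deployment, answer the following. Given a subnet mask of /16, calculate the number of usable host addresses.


Given: subnet mask /16
Host bits = 32 - 16 = 16
Total addresses = 2^16 = 65536
Usable hosts = 65536 - 2 (network + broadcast) = 65534

65534


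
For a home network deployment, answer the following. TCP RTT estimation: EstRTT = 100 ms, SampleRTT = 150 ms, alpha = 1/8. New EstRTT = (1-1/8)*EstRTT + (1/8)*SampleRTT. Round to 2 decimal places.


Given: EstRTT = 100 ms, SampleRTT = 150 ms, alpha = 1/8
New EstRTT = (1 - alpha) * EstRTT + alpha * SampleRTT
(7/8) * 100 = 87.5
(1/8) * 150 = 18.75
New EstRTT = 87.5 + 18.75 = 106.25 ms -> 106.25 ms (2 dp)

106.25


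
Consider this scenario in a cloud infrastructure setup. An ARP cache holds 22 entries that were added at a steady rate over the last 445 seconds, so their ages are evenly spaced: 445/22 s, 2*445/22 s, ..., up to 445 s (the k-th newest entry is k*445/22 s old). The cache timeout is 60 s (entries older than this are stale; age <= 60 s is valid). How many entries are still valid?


Ages are k * 445/22 s for k = 1..22 (spacing = 20.2273 s).
Entry k is valid iff k * 445/22 <= 60 iff k <= 22 * 60 / 445 = 2.9663
n_valid = floor(2.9663) = 2
(n_stale = 22 - 2 = 20)

2


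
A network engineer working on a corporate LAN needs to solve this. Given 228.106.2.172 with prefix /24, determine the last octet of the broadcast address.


Given: IP = 228.106.2.172, prefix = /24
Host bits = 32 - 24 = 8
Network last octet = 172 AND mask = 0
Host part size = 2^8 - 1 = 255
Broadcast last octet = 0 OR 255 = 255

255


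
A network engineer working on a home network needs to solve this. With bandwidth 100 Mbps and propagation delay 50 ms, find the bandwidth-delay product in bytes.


Given: bandwidth = 100 Mbps, delay = 50 ms
BDP in bits = 100 * 10^6 * 50 / 1000
BDP in bits = 5000000
BDP in bytes = 5000000 / 8 = 625000

625000


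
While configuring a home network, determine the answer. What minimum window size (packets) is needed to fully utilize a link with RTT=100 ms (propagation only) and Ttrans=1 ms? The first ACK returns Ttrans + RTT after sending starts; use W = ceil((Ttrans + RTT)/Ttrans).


Given: Ttrans = 1 ms, RTT = 100 ms (= 2 * Tprop, Tprop = 50 ms)
Time until first ACK returns = Ttrans + RTT = 1 + 100 = 101 ms
Need W * Ttrans >= Ttrans + RTT  ->  W >= (Ttrans + RTT) / Ttrans
(Ttrans + RTT) / Ttrans = 101 / 1 = 101
W_min = ceil(101) = 101

101


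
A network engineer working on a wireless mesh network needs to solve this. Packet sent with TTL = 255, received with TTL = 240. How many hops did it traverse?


Given: initial TTL = 255, received TTL = 240
Hops = initial TTL - received TTL
Hops = 255 - 240 = 15

15


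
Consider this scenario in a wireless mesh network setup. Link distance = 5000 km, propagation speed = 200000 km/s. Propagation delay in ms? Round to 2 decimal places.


Given: distance = 5000 km, speed = 200000 km/s
Delay = distance / speed = 5000 / 200000 seconds
Delay in ms = 5000 * 1000 / 200000
Delay = 25.0000 ms
Rounded to 2 dp = 25.00 ms

25.00


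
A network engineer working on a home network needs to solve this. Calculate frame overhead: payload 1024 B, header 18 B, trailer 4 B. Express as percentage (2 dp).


Given: payload = 1024 B, header = 18 B, trailer = 4 B
Overhead bytes = header + trailer = 18 + 4 = 22
Total frame = payload + overhead = 1024 + 22 = 1046
Overhead % = 22 / 1046 * 100 = 2.1033% -> 2.10% (2 dp)

2.10


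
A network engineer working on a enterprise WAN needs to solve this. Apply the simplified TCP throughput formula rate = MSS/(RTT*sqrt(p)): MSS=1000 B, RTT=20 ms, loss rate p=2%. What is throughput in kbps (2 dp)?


Given: MSS = 1000 bytes, RTT = 20 ms, loss = 2%
RTT in seconds = 20 / 1000 = 0.02
Loss rate = 2% = 0.02
sqrt(loss) = sqrt(0.02) = 0.141421356237
Throughput (bytes/s) = 1000 / (0.02 * 0.141421356237) = 353553.3906
Throughput (kbps) = 353553.3906 * 8 / 1000 = 2828.427125 -> 2828.43 kbps (2 dp)

2828.43


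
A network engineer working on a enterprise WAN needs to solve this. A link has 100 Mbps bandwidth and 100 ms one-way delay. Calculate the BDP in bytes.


Given: bandwidth = 100 Mbps, delay = 100 ms
BDP in bits = 100 * 10^6 * 100 / 1000
BDP in bits = 10000000
BDP in bytes = 10000000 / 8 = 1250000

1250000


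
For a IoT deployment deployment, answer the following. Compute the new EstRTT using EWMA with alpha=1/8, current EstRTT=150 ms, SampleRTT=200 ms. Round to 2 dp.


Given: EstRTT = 150 ms, SampleRTT = 200 ms, alpha = 1/8
New EstRTT = (1 - alpha) * EstRTT + alpha * SampleRTT
(7/8) * 150 = 131.25
(1/8) * 200 = 25
New EstRTT = 131.25 + 25 = 156.25 ms -> 156.25 ms (2 dp)

156.25


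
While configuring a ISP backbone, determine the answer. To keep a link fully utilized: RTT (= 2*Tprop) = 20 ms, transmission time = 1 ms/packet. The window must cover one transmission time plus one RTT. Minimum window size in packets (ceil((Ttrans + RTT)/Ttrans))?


Given: Ttrans = 1 ms, RTT = 20 ms (= 2 * Tprop, Tprop = 10 ms)
Time until first ACK returns = Ttrans + RTT = 1 + 20 = 21 ms
Need W * Ttrans >= Ttrans + RTT  ->  W >= (Ttrans + RTT) / Ttrans
(Ttrans + RTT) / Ttrans = 21 / 1 = 21
W_min = ceil(21) = 21

21


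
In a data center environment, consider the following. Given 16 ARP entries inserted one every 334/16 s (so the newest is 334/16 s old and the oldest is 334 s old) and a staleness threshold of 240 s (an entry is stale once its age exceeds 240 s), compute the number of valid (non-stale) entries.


Ages are k * 334/16 s for k = 1..16 (spacing = 20.8750 s).
Entry k is valid iff k * 334/16 <= 240 iff k <= 16 * 240 / 334 = 11.4970
n_valid = floor(11.4970) = 11
(n_stale = 16 - 11 = 5)

11


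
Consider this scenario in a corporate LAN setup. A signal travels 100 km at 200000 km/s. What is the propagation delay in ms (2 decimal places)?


Given: distance = 100 km, speed = 200000 km/s
Delay = distance / speed = 100 / 200000 seconds
Delay in ms = 100 * 1000 / 200000
Delay = 0.5000 ms
Rounded to 2 dp = 0.50 ms

0.50


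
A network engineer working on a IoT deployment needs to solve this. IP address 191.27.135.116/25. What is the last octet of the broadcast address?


Given: IP = 191.27.135.116, prefix = /25
Host bits = 32 - 25 = 7
Network last octet = 116 AND mask = 0
Host part size = 2^7 - 1 = 127
Broadcast last octet = 0 OR 127 = 127

127


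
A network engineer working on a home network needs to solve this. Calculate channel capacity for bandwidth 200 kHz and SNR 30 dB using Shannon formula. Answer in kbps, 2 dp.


Given: B = 200 kHz, SNR = 30 dB
SNR linear = 10^(30/10) = 1000
1 + SNR = 1001
log2(1001) = 9.9672262588
C = 200 * 1000 * 9.9672262588 = 1993445.2518 bps
C = 1993.445252 kbps -> 1993.45 kbps (2 dp)

1993.45


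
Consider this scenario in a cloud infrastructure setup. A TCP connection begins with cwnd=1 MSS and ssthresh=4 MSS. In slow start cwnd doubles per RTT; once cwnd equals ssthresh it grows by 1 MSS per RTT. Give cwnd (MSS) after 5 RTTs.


RTT 0: cwnd = 1 MSS (initial)
RTT 1: cwnd = 2 MSS (slow start, doubled)
RTT 2: cwnd = 4 MSS (slow start, doubled)
RTT 3: cwnd = 5 MSS (congestion avoidance, +1)
RTT 4: cwnd = 6 MSS (congestion avoidance, +1)
RTT 5: cwnd = 7 MSS (congestion avoidance, +1)

7


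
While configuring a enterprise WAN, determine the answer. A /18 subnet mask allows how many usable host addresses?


Given: subnet mask /18
Host bits = 32 - 18 = 14
Total addresses = 2^14 = 16384
Usable hosts = 16384 - 2 (network + broadcast) = 16382

16382


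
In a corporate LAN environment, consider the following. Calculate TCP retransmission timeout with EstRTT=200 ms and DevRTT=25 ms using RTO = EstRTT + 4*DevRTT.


Given: EstRTT = 200 ms, DevRTT = 25 ms
Timeout = EstRTT + 4 * DevRTT
4 * DevRTT = 4 * 25 = 100
Timeout = 200 + 100 = 300 ms

300


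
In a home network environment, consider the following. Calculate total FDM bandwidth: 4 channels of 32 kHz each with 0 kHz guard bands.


Given: 4 channels, 32 kHz each, guard = 0 kHz
Channel bandwidth = 4 * 32 = 128 kHz
Guard bands = 3 gaps * 0 kHz = 0 kHz
Total = 128 + 0 = 128 kHz

128


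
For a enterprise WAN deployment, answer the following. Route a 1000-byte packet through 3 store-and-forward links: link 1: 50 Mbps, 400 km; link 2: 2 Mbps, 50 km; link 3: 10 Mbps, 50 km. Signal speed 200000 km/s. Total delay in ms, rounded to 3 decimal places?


Packet = 1000 bytes = 8000 bits. Store-and-forward: sum (t_trans + t_prop) per link.
Link 1: t_trans = 8000/(50*10^6) s = 0.1600 ms; t_prop = 400/200000 s = 2.0000 ms; subtotal = 2.1600 ms
Link 2: t_trans = 8000/(2*10^6) s = 4.0000 ms; t_prop = 50/200000 s = 0.2500 ms; subtotal = 4.2500 ms
Link 3: t_trans = 8000/(10*10^6) s = 0.8000 ms; t_prop = 50/200000 s = 0.2500 ms; subtotal = 1.0500 ms
End-to-end = 2.1600 + 4.2500 + 1.0500 = 7.4600 ms -> 7.460 ms (3 dp)

7.460


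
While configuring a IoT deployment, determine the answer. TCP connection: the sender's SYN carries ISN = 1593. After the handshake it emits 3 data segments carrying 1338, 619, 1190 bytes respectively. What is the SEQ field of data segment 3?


The SYN occupies sequence number ISN = 1593, so the first data byte is ISN + 1 = 1594.
SEQ of data segment i = (ISN + 1) + sum of payload sizes of segments 1..i-1.
Segment 1: SEQ = 1594, payload = 1338 bytes
Segment 2: SEQ = 2932, payload = 619 bytes
Segment 3: SEQ = 3551, payload = 1190 bytes
SEQ of segment 3 = 1594 + 1338 + 619 = 3551

3551


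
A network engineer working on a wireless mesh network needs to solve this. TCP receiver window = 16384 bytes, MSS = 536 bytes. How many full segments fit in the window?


Given: RWND = 16384 bytes, MSS = 536 bytes
Full segments = floor(RWND / MSS)
Full segments = floor(16384 / 536)
Full segments = floor(30.5672) = 30

30
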